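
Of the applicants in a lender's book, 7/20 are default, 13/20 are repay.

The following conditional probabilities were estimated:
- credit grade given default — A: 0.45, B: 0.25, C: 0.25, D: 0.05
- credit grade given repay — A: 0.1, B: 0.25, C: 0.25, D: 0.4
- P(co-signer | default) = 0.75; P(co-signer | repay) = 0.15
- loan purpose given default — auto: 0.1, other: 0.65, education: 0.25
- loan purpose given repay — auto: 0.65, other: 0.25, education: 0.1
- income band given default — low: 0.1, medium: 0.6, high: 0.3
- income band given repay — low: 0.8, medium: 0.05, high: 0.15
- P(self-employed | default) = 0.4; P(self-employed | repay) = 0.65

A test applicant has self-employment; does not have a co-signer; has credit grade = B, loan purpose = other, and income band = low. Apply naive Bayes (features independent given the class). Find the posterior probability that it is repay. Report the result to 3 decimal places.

default: 0.35 × 0.25 × (1−0.75) × 0.65 × 0.1 × 0.4 = 0.00056875
repay: 0.65 × 0.25 × (1−0.15) × 0.25 × 0.8 × 0.65 = 0.01795625
P(repay | x) = 0.01795625 / 0.018525 ≈ 0.969

0.969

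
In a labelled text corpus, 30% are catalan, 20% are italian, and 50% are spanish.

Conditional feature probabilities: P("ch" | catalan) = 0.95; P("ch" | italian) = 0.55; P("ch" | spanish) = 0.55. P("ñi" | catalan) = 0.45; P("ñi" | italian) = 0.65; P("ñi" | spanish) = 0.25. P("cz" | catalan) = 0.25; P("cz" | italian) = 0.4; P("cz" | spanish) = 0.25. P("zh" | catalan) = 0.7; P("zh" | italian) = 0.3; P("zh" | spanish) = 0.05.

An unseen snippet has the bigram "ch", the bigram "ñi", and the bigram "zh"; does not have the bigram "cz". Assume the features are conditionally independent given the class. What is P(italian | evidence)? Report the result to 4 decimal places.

catalan: 0.3 × 0.95 × 0.45 × (1−0.25) × 0.7 = 0.06733125
italian: 0.2 × 0.55 × 0.65 × (1−0.4) × 0.3 = 0.01287
spanish: 0.5 × 0.55 × 0.25 × (1−0.25) × 0.05 = 0.002578125
P(italian | x) = 0.01287 / 0.082779375 ≈ 0.1555

0.1555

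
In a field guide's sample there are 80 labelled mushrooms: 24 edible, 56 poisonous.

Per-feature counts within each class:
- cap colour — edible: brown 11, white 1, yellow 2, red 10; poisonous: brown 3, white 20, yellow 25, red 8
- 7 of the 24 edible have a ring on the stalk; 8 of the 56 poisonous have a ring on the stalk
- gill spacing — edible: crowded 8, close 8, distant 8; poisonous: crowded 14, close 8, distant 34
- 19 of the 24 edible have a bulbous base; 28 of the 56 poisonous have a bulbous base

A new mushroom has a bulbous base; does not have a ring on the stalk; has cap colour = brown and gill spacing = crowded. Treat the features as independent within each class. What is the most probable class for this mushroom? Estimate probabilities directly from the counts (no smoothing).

edible: (24/80) × (11/24) × (17/24) × (8/24) × (19/24) ≈ 0.0257017
poisonous: (56/80) × (3/56) × (48/56) × (14/56) × (28/56) ≈ 0.00401786
Highest score → edible.

edible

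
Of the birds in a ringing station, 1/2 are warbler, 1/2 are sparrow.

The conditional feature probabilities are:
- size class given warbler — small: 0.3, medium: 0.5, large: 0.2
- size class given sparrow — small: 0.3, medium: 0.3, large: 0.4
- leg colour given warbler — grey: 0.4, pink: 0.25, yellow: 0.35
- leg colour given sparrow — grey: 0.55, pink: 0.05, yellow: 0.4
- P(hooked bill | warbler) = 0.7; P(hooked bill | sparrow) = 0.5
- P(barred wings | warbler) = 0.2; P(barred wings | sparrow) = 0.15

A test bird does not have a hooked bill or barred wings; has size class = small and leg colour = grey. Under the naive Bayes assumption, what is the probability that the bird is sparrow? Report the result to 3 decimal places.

0.709

warbler: 0.5 × 0.3 × 0.4 × (1−0.7) × (1−0.2) = 0.0144
sparrow: 0.5 × 0.3 × 0.55 × (1−0.5) × (1−0.15) = 0.0350625
P(sparrow | x) = 0.0350625 / 0.0494625 ≈ 0.709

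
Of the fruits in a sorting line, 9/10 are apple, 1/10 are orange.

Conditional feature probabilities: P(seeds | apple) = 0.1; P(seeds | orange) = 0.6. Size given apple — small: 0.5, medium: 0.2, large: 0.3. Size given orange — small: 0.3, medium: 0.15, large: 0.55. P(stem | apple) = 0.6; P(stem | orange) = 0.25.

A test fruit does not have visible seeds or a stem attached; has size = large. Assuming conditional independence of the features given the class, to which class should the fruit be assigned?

apple: 0.9 × (1−0.1) × 0.3 × (1−0.6) = 0.0972
orange: 0.1 × (1−0.6) × 0.55 × (1−0.25) = 0.0165
Highest score → apple.

apple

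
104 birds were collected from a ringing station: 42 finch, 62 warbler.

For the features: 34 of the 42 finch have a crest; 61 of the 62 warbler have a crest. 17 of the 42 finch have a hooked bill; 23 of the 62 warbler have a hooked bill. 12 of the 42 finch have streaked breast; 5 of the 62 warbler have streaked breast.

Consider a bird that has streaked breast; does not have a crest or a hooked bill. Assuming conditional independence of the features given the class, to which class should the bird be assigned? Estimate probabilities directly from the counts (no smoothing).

finch: (42/104) × (8/42) × (25/42) × (12/42) ≈ 0.0130822
warbler: (62/104) × (1/62) × (39/62) × (5/62) ≈ 0.000487773
Highest score → finch.

finch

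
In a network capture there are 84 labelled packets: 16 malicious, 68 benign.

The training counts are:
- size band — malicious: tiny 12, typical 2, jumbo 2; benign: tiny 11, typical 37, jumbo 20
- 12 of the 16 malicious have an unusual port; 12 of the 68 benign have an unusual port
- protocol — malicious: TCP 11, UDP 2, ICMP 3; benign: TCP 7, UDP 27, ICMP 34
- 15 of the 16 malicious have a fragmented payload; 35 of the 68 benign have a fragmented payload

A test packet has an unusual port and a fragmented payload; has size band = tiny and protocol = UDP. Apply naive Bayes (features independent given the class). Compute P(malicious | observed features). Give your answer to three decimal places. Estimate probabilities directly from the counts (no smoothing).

0.727

malicious: (16/84) × (12/16) × (12/16) × (2/16) × (15/16) ≈ 0.0125558
benign: (68/84) × (11/68) × (12/68) × (27/68) × (35/68) ≈ 0.0047228
P(malicious | x) = 0.0125558 / 0.0172786 ≈ 0.727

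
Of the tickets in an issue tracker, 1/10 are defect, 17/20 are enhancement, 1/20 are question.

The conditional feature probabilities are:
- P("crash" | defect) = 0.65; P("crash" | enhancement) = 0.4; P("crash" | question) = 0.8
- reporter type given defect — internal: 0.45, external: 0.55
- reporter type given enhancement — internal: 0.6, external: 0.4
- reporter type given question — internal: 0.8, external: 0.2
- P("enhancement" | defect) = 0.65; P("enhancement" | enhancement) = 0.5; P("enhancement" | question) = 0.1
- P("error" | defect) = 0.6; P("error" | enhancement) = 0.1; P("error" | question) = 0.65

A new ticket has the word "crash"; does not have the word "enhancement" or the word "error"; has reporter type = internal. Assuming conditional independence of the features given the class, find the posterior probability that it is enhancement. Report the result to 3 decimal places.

defect: 0.1 × 0.65 × 0.45 × (1−0.65) × (1−0.6) = 0.004095
enhancement: 0.85 × 0.4 × 0.6 × (1−0.5) × (1−0.1) = 0.0918
question: 0.05 × 0.8 × 0.8 × (1−0.1) × (1−0.65) = 0.01008
P(enhancement | x) = 0.0918 / 0.105975 ≈ 0.866

0.866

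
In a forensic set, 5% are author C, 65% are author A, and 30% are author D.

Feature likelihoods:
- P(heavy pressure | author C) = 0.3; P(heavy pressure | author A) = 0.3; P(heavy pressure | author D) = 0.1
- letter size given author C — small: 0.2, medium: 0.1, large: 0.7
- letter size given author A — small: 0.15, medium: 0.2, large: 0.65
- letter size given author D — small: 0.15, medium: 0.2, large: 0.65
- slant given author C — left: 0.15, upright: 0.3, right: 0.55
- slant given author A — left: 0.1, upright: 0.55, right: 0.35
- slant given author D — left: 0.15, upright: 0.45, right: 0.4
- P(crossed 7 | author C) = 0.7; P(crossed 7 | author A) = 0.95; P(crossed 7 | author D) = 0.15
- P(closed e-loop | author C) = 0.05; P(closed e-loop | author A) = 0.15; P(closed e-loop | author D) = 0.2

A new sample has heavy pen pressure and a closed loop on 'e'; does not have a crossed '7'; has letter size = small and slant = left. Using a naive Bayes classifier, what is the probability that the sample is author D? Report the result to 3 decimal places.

0.800

author C: 0.05 × 0.3 × 0.2 × 0.15 × (1−0.7) × 0.05 = 0.00000675
author A: 0.65 × 0.3 × 0.15 × 0.1 × (1−0.95) × 0.15 = 0.0000219375
author D: 0.3 × 0.1 × 0.15 × 0.15 × (1−0.15) × 0.2 = 0.00011475
P(author D | x) = 0.00011475 / 0.0001434375 ≈ 0.800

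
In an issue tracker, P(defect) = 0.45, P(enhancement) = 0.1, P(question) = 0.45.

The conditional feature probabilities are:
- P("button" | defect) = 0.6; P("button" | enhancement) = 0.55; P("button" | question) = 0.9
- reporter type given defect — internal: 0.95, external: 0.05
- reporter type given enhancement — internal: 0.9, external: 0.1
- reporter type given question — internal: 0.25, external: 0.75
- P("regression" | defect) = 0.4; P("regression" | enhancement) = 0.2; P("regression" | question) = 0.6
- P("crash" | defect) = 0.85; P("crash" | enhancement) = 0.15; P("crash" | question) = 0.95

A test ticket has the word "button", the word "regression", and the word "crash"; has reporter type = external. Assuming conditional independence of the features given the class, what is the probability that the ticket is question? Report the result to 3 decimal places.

0.973

defect: 0.45 × 0.6 × 0.05 × 0.4 × 0.85 = 0.00459
enhancement: 0.1 × 0.55 × 0.1 × 0.2 × 0.15 = 0.000165
question: 0.45 × 0.9 × 0.75 × 0.6 × 0.95 = 0.1731375
P(question | x) = 0.1731375 / 0.1778925 ≈ 0.973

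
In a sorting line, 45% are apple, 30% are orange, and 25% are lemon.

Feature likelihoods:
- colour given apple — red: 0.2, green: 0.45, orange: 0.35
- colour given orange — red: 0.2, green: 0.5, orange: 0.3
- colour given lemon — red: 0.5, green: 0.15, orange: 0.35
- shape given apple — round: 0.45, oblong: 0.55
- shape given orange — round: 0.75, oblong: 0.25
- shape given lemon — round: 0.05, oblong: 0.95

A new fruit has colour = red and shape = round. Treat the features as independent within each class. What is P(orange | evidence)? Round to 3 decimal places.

0.490

apple: 0.45 × 0.2 × 0.45 = 0.0405
orange: 0.3 × 0.2 × 0.75 = 0.045
lemon: 0.25 × 0.5 × 0.05 = 0.00625
P(orange | x) = 0.045 / 0.09175 ≈ 0.490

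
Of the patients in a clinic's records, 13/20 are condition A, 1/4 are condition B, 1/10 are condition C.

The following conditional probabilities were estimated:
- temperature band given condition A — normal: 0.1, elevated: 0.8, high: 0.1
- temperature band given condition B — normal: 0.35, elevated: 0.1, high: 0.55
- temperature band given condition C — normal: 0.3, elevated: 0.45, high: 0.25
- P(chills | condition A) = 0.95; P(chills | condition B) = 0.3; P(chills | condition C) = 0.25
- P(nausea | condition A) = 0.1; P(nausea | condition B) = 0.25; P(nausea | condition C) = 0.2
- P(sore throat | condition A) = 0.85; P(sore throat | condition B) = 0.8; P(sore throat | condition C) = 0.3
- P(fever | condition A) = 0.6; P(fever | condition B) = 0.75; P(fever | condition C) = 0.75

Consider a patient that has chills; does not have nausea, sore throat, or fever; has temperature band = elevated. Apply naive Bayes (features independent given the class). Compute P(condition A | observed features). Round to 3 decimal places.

condition A: 0.65 × 0.8 × 0.95 × (1−0.1) × (1−0.85) × (1−0.6) = 0.026676
condition B: 0.25 × 0.1 × 0.3 × (1−0.25) × (1−0.8) × (1−0.75) = 0.00028125
condition C: 0.1 × 0.45 × 0.25 × (1−0.2) × (1−0.3) × (1−0.75) = 0.001575
P(condition A | x) = 0.026676 / 0.02853225 ≈ 0.935

0.935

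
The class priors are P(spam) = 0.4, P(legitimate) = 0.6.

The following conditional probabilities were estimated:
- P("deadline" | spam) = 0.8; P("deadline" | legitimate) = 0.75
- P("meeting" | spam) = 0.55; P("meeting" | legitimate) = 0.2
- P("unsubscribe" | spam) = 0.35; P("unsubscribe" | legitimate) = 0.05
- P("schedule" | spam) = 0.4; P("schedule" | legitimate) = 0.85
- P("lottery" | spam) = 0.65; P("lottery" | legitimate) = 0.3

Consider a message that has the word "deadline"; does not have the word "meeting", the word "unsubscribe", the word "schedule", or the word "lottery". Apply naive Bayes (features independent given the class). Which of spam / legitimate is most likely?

spam: 0.4 × 0.8 × (1−0.55) × (1−0.35) × (1−0.4) × (1−0.65) = 0.019656
legitimate: 0.6 × 0.75 × (1−0.2) × (1−0.05) × (1−0.85) × (1−0.3) = 0.03591
Highest score → legitimate.

legitimate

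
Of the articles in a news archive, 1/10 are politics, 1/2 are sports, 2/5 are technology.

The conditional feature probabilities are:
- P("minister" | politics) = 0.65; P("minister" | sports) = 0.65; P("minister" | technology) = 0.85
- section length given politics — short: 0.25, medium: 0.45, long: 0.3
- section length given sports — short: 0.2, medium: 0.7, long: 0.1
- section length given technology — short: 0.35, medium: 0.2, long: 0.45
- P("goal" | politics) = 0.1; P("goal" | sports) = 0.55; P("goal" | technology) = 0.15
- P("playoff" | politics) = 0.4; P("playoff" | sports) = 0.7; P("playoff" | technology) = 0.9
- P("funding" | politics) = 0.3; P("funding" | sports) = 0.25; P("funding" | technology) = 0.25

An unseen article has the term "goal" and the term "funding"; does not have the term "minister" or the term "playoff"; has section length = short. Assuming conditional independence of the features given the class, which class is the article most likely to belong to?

politics: 0.1 × (1−0.65) × 0.25 × 0.1 × (1−0.4) × 0.3 = 0.0001575
sports: 0.5 × (1−0.65) × 0.2 × 0.55 × (1−0.7) × 0.25 = 0.00144375
technology: 0.4 × (1−0.85) × 0.35 × 0.15 × (1−0.9) × 0.25 = 0.00007875
Highest score → sports.

sports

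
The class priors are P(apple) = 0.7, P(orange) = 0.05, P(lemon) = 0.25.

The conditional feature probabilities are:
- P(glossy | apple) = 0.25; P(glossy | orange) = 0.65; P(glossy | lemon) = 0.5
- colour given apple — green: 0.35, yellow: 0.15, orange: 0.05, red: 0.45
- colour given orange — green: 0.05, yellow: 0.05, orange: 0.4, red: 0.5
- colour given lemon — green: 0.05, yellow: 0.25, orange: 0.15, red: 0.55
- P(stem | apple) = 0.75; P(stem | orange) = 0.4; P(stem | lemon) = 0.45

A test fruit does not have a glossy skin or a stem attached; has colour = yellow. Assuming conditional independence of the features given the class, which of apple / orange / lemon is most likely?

apple: 0.7 × (1−0.25) × 0.15 × (1−0.75) = 0.0196875
orange: 0.05 × (1−0.65) × 0.05 × (1−0.4) = 0.000525
lemon: 0.25 × (1−0.5) × 0.25 × (1−0.45) = 0.0171875
Highest score → apple.

apple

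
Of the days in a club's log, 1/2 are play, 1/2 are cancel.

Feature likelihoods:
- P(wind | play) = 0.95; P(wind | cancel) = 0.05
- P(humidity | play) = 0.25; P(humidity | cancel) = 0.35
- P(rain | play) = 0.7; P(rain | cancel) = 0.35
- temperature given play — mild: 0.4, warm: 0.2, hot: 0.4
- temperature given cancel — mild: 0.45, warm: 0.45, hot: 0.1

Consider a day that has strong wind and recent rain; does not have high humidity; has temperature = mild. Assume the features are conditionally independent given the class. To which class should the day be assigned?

play: 0.5 × 0.95 × (1−0.25) × 0.7 × 0.4 = 0.09975
cancel: 0.5 × 0.05 × (1−0.35) × 0.35 × 0.45 = 0.002559375
Highest score → play.

play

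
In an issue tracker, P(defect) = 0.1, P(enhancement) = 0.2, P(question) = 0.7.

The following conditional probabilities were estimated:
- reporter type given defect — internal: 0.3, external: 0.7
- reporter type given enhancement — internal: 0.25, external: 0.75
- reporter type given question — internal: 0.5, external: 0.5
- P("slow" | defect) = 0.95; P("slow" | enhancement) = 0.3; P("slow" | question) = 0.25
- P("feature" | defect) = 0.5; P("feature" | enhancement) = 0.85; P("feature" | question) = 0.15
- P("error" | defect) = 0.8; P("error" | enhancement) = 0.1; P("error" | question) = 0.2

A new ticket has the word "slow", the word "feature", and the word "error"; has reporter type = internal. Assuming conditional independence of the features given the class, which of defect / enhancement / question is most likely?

defect: 0.1 × 0.3 × 0.95 × 0.5 × 0.8 = 0.0114
enhancement: 0.2 × 0.25 × 0.3 × 0.85 × 0.1 = 0.001275
question: 0.7 × 0.5 × 0.25 × 0.15 × 0.2 = 0.002625
Highest score → defect.

defect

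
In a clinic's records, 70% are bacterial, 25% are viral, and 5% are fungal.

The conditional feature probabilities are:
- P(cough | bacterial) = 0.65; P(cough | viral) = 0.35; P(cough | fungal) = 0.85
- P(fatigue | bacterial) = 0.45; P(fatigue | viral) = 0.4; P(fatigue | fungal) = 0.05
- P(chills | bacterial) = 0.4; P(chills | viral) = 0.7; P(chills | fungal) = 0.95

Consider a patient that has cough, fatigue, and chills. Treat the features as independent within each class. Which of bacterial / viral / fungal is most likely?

bacterial

bacterial: 0.7 × 0.65 × 0.45 × 0.4 = 0.0819
viral: 0.25 × 0.35 × 0.4 × 0.7 = 0.0245
fungal: 0.05 × 0.85 × 0.05 × 0.95 = 0.00201875
Highest score → bacterial.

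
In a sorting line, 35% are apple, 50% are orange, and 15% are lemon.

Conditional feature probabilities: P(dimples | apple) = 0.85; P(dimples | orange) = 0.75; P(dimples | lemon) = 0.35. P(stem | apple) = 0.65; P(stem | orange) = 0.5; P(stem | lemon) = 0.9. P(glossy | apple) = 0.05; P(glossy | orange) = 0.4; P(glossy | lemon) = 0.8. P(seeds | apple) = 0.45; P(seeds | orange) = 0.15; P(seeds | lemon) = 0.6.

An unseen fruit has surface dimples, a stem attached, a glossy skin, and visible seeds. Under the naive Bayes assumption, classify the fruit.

lemon

apple: 0.35 × 0.85 × 0.65 × 0.05 × 0.45 = 0.0043509375
orange: 0.5 × 0.75 × 0.5 × 0.4 × 0.15 = 0.01125
lemon: 0.15 × 0.35 × 0.9 × 0.8 × 0.6 = 0.02268
Highest score → lemon.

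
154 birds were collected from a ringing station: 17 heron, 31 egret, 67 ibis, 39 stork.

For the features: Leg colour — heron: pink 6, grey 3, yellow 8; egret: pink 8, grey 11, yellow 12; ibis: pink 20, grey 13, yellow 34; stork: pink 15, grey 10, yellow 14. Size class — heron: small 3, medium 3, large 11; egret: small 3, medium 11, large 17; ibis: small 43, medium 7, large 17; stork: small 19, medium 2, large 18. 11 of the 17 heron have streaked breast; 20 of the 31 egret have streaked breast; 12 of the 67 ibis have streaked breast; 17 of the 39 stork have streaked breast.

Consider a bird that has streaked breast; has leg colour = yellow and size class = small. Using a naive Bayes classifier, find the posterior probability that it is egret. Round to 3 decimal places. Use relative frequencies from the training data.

0.088

heron: (17/154) × (8/17) × (3/17) × (11/17) ≈ 0.00593178
egret: (31/154) × (12/31) × (3/31) × (20/31) ≈ 0.00486506
ibis: (67/154) × (34/67) × (43/67) × (12/67) ≈ 0.0253781
stork: (39/154) × (14/39) × (19/39) × (17/39) ≈ 0.0193055
P(egret | x) = 0.00486506 / 0.05548044 ≈ 0.088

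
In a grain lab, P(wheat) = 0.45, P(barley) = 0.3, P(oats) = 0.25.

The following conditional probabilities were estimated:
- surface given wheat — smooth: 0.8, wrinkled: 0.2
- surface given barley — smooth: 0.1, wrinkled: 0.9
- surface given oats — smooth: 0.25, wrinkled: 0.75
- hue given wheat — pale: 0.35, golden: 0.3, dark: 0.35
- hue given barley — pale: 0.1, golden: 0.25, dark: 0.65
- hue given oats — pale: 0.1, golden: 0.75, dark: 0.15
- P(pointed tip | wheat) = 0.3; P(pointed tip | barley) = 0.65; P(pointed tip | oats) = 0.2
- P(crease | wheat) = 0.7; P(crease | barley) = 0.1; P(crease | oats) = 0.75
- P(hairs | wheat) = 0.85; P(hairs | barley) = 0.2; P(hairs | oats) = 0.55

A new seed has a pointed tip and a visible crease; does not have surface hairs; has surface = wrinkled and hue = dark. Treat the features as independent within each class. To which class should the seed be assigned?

barley

wheat: 0.45 × 0.2 × 0.35 × 0.3 × 0.7 × (1−0.85) = 0.00099225
barley: 0.3 × 0.9 × 0.65 × 0.65 × 0.1 × (1−0.2) = 0.009126
oats: 0.25 × 0.75 × 0.15 × 0.2 × 0.75 × (1−0.55) = 0.0018984375
Highest score → barley.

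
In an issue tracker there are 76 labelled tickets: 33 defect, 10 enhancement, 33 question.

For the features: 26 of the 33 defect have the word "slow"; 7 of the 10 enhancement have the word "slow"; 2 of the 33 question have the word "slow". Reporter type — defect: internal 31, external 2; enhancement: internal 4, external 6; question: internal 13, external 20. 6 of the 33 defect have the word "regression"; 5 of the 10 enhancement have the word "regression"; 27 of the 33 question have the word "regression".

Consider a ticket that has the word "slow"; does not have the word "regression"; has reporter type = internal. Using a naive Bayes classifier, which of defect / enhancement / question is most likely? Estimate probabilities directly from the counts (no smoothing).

defect

defect: (33/76) × (26/33) × (31/33) × (27/33) ≈ 0.26294
enhancement: (10/76) × (7/10) × (4/10) × (5/10) ≈ 0.0184211
question: (33/76) × (2/33) × (13/33) × (6/33) ≈ 0.00188488
Highest score → defect.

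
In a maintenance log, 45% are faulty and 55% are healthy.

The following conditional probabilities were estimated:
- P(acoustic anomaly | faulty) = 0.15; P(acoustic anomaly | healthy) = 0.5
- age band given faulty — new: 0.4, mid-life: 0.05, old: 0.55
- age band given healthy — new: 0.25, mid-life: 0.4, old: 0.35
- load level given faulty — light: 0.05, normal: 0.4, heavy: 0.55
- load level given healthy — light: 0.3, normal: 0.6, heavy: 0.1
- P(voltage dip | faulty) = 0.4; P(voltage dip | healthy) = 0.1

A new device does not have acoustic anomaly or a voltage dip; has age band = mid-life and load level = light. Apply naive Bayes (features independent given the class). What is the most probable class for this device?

faulty: 0.45 × (1−0.15) × 0.05 × 0.05 × (1−0.4) = 0.00057375
healthy: 0.55 × (1−0.5) × 0.4 × 0.3 × (1−0.1) = 0.0297
Highest score → healthy.

healthy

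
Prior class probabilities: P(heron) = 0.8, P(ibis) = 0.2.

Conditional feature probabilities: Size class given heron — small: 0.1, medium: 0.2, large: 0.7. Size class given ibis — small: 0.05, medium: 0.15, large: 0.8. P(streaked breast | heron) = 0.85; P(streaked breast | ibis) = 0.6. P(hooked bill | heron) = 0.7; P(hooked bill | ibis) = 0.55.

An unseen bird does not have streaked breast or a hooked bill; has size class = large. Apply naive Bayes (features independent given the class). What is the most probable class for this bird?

heron: 0.8 × 0.7 × (1−0.85) × (1−0.7) = 0.0252
ibis: 0.2 × 0.8 × (1−0.6) × (1−0.55) = 0.0288
Highest score → ibis.

ibis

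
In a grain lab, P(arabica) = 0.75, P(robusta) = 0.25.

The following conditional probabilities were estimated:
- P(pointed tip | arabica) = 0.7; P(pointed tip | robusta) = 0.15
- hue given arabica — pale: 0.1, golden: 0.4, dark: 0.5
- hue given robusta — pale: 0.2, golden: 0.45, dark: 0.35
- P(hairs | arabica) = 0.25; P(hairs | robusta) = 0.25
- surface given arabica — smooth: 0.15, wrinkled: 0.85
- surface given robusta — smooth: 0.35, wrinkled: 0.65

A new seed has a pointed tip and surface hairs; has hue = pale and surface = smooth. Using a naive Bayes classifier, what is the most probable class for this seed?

arabica

arabica: 0.75 × 0.7 × 0.1 × 0.25 × 0.15 = 0.00196875
robusta: 0.25 × 0.15 × 0.2 × 0.25 × 0.35 = 0.00065625
Highest score → arabica.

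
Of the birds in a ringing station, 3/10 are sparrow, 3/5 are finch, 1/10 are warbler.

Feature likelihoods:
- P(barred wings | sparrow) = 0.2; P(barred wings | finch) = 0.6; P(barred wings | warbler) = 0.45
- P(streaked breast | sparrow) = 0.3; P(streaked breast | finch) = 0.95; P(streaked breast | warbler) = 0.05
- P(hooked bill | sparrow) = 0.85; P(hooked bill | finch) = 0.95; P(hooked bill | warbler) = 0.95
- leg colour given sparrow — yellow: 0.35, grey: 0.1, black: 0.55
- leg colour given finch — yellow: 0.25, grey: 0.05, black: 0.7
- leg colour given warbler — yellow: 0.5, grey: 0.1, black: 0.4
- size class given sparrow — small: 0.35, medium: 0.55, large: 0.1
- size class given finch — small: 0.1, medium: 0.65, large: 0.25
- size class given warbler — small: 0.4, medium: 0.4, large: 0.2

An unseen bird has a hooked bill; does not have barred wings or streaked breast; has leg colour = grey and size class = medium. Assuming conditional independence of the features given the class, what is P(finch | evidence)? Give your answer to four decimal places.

sparrow: 0.3 × (1−0.2) × (1−0.3) × 0.85 × 0.1 × 0.55 = 0.007854
finch: 0.6 × (1−0.6) × (1−0.95) × 0.95 × 0.05 × 0.65 = 0.0003705
warbler: 0.1 × (1−0.45) × (1−0.05) × 0.95 × 0.1 × 0.4 = 0.0019855
P(finch | x) = 0.0003705 / 0.01021 ≈ 0.0363

0.0363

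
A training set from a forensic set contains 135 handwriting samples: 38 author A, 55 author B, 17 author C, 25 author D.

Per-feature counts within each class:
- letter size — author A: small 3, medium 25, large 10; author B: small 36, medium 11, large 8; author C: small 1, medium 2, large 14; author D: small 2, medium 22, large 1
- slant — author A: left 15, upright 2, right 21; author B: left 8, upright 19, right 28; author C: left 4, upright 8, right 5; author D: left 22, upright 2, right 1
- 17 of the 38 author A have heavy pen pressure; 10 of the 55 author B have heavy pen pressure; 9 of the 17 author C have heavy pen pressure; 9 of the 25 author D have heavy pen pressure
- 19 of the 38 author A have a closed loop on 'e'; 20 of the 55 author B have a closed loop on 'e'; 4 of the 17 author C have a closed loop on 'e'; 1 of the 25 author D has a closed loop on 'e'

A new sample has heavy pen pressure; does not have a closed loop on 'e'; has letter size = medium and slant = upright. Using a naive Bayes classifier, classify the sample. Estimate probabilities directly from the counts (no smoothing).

author A: (38/135) × (25/38) × (2/38) × (17/38) × (19/38) ≈ 0.00218016
author B: (55/135) × (11/55) × (19/55) × (10/55) × (35/55) ≈ 0.00325681
author C: (17/135) × (2/17) × (8/17) × (9/17) × (13/17) ≈ 0.00282244
author D: (25/135) × (22/25) × (2/25) × (9/25) × (24/25) = 0.0045056
Highest score → author D.

author D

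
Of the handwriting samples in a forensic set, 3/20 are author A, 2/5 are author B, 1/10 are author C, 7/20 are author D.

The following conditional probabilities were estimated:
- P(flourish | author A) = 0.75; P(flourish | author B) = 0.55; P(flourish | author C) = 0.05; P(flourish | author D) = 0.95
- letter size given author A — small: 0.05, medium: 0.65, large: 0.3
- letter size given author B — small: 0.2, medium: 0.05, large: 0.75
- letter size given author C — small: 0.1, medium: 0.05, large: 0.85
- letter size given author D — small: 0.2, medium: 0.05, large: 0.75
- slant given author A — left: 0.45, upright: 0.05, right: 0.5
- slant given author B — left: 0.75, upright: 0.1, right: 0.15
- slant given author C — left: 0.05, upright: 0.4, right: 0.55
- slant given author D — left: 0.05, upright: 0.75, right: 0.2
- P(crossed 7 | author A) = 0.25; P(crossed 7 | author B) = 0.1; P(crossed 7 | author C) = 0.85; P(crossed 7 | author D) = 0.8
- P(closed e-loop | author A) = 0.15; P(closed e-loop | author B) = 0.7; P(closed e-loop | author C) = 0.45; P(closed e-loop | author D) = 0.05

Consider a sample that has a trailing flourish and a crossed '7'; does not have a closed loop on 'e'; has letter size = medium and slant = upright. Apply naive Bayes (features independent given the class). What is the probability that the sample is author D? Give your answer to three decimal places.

0.917

author A: 0.15 × 0.75 × 0.65 × 0.05 × 0.25 × (1−0.15) = 0.000776953125
author B: 0.4 × 0.55 × 0.05 × 0.1 × 0.1 × (1−0.7) = 0.000033
author C: 0.1 × 0.05 × 0.05 × 0.4 × 0.85 × (1−0.45) = 0.00004675
author D: 0.35 × 0.95 × 0.05 × 0.75 × 0.8 × (1−0.05) = 0.00947625
P(author D | x) = 0.00947625 / 0.010332953125 ≈ 0.917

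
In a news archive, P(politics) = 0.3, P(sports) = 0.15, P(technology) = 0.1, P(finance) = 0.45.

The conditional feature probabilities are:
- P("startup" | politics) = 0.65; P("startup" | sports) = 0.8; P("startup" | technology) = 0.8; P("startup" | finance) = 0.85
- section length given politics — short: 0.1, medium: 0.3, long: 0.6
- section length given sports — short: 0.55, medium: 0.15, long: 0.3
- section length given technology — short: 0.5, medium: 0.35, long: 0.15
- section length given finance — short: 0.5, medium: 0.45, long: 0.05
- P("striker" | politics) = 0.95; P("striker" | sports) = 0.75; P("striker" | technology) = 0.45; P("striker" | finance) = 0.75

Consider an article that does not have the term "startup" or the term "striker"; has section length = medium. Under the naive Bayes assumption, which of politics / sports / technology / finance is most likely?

politics: 0.3 × (1−0.65) × 0.3 × (1−0.95) = 0.001575
sports: 0.15 × (1−0.8) × 0.15 × (1−0.75) = 0.001125
technology: 0.1 × (1−0.8) × 0.35 × (1−0.45) = 0.00385
finance: 0.45 × (1−0.85) × 0.45 × (1−0.75) = 0.00759375
Highest score → finance.

finance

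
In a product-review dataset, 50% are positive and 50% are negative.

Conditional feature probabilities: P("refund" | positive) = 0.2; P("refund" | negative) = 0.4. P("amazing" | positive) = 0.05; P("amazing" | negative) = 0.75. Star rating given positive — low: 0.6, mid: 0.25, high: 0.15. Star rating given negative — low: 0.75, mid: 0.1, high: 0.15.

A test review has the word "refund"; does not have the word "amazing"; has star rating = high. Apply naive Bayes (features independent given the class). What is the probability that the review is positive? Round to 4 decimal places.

positive: 0.5 × 0.2 × (1−0.05) × 0.15 = 0.01425
negative: 0.5 × 0.4 × (1−0.75) × 0.15 = 0.0075
P(positive | x) = 0.01425 / 0.02175 ≈ 0.6552

0.6552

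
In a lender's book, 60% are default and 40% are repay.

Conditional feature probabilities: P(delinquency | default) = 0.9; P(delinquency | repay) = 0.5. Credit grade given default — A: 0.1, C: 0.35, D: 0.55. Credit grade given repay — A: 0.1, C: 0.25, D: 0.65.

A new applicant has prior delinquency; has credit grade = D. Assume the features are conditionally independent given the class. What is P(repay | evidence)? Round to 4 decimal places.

default: 0.6 × 0.9 × 0.55 = 0.297
repay: 0.4 × 0.5 × 0.65 = 0.13
P(repay | x) = 0.13 / 0.427 ≈ 0.3044

0.3044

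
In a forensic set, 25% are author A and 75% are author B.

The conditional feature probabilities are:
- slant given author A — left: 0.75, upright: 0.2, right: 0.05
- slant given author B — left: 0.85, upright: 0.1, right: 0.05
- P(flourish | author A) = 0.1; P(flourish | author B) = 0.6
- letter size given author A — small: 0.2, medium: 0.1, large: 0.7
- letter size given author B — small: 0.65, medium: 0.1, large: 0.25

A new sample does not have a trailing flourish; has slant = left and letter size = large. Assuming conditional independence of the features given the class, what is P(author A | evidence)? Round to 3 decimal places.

author A: 0.25 × 0.75 × (1−0.1) × 0.7 = 0.118125
author B: 0.75 × 0.85 × (1−0.6) × 0.25 = 0.06375
P(author A | x) = 0.118125 / 0.181875 ≈ 0.649

0.649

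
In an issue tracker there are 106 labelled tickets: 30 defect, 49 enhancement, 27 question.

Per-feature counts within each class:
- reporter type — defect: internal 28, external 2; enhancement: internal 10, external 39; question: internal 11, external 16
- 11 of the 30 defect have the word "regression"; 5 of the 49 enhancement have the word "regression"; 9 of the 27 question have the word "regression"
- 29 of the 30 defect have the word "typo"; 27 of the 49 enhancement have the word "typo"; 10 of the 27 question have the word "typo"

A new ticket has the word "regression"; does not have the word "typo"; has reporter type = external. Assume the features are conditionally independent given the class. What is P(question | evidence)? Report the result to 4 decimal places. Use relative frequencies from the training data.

defect: (30/106) × (2/30) × (11/30) × (1/30) ≈ 0.000230608
enhancement: (49/106) × (39/49) × (5/49) × (22/49) ≈ 0.0168562
question: (27/106) × (16/27) × (9/27) × (17/27) ≈ 0.0316795
P(question | x) = 0.0316795 / 0.048766308 ≈ 0.6496

0.6496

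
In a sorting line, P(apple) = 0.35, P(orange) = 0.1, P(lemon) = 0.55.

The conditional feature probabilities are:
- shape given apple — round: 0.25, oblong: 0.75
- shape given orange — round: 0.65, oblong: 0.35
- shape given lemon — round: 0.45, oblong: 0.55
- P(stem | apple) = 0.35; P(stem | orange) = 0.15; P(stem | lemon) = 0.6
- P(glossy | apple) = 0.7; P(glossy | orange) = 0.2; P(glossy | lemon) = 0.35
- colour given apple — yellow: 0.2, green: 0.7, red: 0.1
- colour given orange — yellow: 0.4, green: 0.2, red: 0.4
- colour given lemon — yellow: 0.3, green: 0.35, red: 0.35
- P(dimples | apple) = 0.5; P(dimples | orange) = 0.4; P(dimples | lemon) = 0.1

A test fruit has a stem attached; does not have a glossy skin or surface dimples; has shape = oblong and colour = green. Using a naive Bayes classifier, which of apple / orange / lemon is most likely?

apple: 0.35 × 0.75 × 0.35 × (1−0.7) × 0.7 × (1−0.5) = 0.009646875
orange: 0.1 × 0.35 × 0.15 × (1−0.2) × 0.2 × (1−0.4) = 0.000504
lemon: 0.55 × 0.55 × 0.6 × (1−0.35) × 0.35 × (1−0.1) = 0.037162125
Highest score → lemon.

lemon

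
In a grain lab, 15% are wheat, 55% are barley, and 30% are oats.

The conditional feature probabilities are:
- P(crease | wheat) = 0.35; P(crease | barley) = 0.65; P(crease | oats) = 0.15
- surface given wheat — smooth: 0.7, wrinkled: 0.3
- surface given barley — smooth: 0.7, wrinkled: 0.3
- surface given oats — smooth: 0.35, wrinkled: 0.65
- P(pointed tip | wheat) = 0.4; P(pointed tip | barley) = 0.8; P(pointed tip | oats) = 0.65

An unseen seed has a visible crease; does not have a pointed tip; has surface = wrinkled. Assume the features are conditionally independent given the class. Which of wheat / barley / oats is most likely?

barley

wheat: 0.15 × 0.35 × 0.3 × (1−0.4) = 0.00945
barley: 0.55 × 0.65 × 0.3 × (1−0.8) = 0.02145
oats: 0.3 × 0.15 × 0.65 × (1−0.65) = 0.0102375
Highest score → barley.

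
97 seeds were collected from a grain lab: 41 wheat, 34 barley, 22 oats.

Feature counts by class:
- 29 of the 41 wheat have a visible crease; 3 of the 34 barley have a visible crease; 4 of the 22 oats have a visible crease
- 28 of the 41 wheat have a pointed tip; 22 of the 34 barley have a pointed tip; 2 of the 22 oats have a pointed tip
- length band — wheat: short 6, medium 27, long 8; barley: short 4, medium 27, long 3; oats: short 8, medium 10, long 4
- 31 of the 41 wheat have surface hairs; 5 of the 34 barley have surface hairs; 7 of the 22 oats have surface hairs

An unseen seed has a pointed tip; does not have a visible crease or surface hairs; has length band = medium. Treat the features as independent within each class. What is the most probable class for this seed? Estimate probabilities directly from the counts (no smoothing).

barley

wheat: (41/97) × (12/41) × (28/41) × (27/41) × (10/41) ≈ 0.01357
barley: (34/97) × (31/34) × (22/34) × (27/34) × (29/34) ≈ 0.140068
oats: (22/97) × (18/22) × (2/22) × (10/22) × (15/22) ≈ 0.00522822
Highest score → barley.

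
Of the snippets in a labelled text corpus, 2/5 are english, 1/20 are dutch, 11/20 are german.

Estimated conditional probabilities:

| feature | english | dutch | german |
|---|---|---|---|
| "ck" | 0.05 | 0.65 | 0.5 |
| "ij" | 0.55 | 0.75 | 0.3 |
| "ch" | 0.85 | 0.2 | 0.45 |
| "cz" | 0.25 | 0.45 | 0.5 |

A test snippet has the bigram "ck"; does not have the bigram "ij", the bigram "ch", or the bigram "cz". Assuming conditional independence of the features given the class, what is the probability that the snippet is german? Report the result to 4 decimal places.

0.9203

english: 0.4 × 0.05 × (1−0.55) × (1−0.85) × (1−0.25) = 0.0010125
dutch: 0.05 × 0.65 × (1−0.75) × (1−0.2) × (1−0.45) = 0.003575
german: 0.55 × 0.5 × (1−0.3) × (1−0.45) × (1−0.5) = 0.0529375
P(german | x) = 0.0529375 / 0.057525 ≈ 0.9203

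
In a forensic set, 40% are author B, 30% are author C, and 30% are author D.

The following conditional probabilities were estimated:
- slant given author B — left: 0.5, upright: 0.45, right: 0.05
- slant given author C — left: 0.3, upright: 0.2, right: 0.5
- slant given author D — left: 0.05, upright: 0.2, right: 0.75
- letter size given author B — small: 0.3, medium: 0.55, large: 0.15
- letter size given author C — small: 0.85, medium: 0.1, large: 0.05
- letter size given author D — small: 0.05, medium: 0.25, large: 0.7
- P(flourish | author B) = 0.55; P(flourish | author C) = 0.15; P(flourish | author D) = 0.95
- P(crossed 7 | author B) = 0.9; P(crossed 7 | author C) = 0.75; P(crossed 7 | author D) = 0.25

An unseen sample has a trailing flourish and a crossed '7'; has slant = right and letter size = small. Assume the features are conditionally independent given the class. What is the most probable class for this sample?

author B: 0.4 × 0.05 × 0.3 × 0.55 × 0.9 = 0.00297
author C: 0.3 × 0.5 × 0.85 × 0.15 × 0.75 = 0.01434375
author D: 0.3 × 0.75 × 0.05 × 0.95 × 0.25 = 0.002671875
Highest score → author C.

author C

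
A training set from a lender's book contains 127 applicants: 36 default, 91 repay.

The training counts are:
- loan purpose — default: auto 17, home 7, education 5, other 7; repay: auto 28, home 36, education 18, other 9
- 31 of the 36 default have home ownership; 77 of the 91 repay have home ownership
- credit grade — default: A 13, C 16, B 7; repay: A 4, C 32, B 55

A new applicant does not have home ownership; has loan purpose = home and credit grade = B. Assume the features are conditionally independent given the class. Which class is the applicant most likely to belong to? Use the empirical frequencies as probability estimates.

default: (36/127) × (7/36) × (5/36) × (7/36) ≈ 0.00148853
repay: (91/127) × (36/91) × (14/91) × (55/91) ≈ 0.0263577
Highest score → repay.

repay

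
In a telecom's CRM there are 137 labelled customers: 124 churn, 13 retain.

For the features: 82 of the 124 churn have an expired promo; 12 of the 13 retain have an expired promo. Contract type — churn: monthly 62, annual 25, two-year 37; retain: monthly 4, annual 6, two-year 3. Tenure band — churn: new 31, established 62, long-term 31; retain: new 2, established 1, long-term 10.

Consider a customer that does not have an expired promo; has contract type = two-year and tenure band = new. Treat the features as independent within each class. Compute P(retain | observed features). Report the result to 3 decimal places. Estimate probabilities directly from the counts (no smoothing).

churn: (124/137) × (42/124) × (37/124) × (31/124) ≈ 0.0228691
retain: (13/137) × (1/13) × (3/13) × (2/13) ≈ 0.000259146
P(retain | x) = 0.000259146 / 0.023128246 ≈ 0.011

0.011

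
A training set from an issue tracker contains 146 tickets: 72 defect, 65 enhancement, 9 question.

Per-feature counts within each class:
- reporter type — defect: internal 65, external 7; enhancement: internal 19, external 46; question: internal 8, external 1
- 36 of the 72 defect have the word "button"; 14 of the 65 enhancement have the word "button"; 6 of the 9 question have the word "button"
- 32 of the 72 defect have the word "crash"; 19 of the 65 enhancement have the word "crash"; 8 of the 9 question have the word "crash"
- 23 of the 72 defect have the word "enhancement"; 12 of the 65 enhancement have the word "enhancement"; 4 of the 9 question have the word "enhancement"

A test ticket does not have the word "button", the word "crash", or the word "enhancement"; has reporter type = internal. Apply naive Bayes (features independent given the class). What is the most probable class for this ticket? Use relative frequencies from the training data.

defect

defect: (72/146) × (65/72) × (36/72) × (40/72) × (49/72) ≈ 0.0841631
enhancement: (65/146) × (19/65) × (51/65) × (46/65) × (53/65) ≈ 0.0589202
question: (9/146) × (8/9) × (3/9) × (1/9) × (5/9) ≈ 0.00112746
Highest score → defect.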